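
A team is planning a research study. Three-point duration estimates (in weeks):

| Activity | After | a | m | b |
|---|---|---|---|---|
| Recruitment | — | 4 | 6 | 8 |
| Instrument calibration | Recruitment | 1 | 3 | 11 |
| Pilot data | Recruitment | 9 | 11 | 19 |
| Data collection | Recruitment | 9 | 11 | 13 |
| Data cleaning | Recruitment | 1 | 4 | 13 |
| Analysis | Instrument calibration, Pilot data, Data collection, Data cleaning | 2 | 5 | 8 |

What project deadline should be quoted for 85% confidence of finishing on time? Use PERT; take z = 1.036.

te_Recruitment = (4 + 4·6 + 8)/6 = 36/6 = 6; σ²_Recruitment = ((8−4)/6)² = 0.444
te_Instrument calibration = (1 + 4·3 + 11)/6 = 24/6 = 4; σ²_Instrument calibration = ((11−1)/6)² = 2.778
te_Pilot data = (9 + 4·11 + 19)/6 = 72/6 = 12; σ²_Pilot data = ((19−9)/6)² = 2.778
te_Data collection = (9 + 4·11 + 13)/6 = 66/6 = 11; σ²_Data collection = ((13−9)/6)² = 0.444
te_Data cleaning = (1 + 4·4 + 13)/6 = 30/6 = 5; σ²_Data cleaning = ((13−1)/6)² = 4.000
te_Analysis = (2 + 4·5 + 8)/6 = 30/6 = 5; σ²_Analysis = ((8−2)/6)² = 1.000

Forward pass:
ES_Recruitment = 0; EF_Recruitment = 6
ES_Instrument calibration = 6; EF_Instrument calibration = 6+4 = 10
ES_Pilot data = 6; EF_Pilot data = 6+12 = 18
ES_Data collection = 6; EF_Data collection = 6+11 = 17
ES_Data cleaning = 6; EF_Data cleaning = 6+5 = 11
ES_Analysis = max(EF_Instrument calibration=10, EF_Pilot data=18, EF_Data collection=17, EF_Data cleaning=11) = 18; EF_Analysis = 18+5 = 23
Expected project duration μ = 23 weeks. Critical path: Recruitment → Pilot data → Analysis.

Variance along critical path = 0.444 + 2.778 + 1.000 = 4.222; σ = 2.055 weeks.
D = μ + z·σ = 23 + 1.036·2.055 = 25.1 weeks

25.1 weeks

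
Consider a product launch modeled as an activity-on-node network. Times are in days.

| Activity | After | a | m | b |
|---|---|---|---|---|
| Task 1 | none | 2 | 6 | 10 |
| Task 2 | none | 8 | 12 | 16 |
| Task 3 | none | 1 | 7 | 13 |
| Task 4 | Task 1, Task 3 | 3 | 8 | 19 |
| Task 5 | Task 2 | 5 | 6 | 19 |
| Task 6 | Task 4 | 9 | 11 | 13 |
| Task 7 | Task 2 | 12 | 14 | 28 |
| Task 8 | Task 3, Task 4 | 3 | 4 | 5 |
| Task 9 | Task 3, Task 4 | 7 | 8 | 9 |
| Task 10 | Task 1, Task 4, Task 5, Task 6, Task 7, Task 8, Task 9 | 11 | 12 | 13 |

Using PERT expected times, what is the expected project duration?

40 days

te_Task 1 = (2 + 4·6 + 10)/6 = 36/6 = 6
te_Task 2 = (8 + 4·12 + 16)/6 = 72/6 = 12
te_Task 3 = (1 + 4·7 + 13)/6 = 42/6 = 7
te_Task 4 = (3 + 4·8 + 19)/6 = 54/6 = 9
te_Task 5 = (5 + 4·6 + 19)/6 = 48/6 = 8
te_Task 6 = (9 + 4·11 + 13)/6 = 66/6 = 11
te_Task 7 = (12 + 4·14 + 28)/6 = 96/6 = 16
te_Task 8 = (3 + 4·4 + 5)/6 = 24/6 = 4
te_Task 9 = (7 + 4·8 + 9)/6 = 48/6 = 8
te_Task 10 = (11 + 4·12 + 13)/6 = 72/6 = 12

Forward pass:
ES_Task 1 = 0; EF_Task 1 = 6
ES_Task 2 = 0; EF_Task 2 = 12
ES_Task 3 = 0; EF_Task 3 = 7
ES_Task 4 = max(EF_Task 1=6, EF_Task 3=7) = 7; EF_Task 4 = 7+9 = 16
ES_Task 5 = 12; EF_Task 5 = 12+8 = 20
ES_Task 6 = 16; EF_Task 6 = 16+11 = 27
ES_Task 7 = 12; EF_Task 7 = 12+16 = 28
ES_Task 8 = max(EF_Task 3=7, EF_Task 4=16) = 16; EF_Task 8 = 16+4 = 20
ES_Task 9 = max(EF_Task 3=7, EF_Task 4=16) = 16; EF_Task 9 = 16+8 = 24
ES_Task 10 = max(EF_Task 1=6, EF_Task 4=16, EF_Task 5=20, EF_Task 6=27, EF_Task 7=28, EF_Task 8=20, EF_Task 9=24) = 28; EF_Task 10 = 28+12 = 40
Expected project duration μ = 40 days. Critical path: Task 2 → Task 7 → Task 10.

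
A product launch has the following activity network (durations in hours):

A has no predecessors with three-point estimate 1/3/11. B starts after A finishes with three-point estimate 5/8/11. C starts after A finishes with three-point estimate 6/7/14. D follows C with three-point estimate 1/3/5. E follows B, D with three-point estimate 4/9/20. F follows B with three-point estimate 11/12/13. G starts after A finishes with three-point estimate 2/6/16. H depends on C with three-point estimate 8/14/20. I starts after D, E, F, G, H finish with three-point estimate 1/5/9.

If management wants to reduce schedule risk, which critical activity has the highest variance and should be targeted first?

te_A = (1 + 4·3 + 11)/6 = 24/6 = 4; σ²_A = ((11−1)/6)² = 2.778
te_B = (5 + 4·8 + 11)/6 = 48/6 = 8; σ²_B = ((11−5)/6)² = 1.000
te_C = (6 + 4·7 + 14)/6 = 48/6 = 8; σ²_C = ((14−6)/6)² = 1.778
te_D = (1 + 4·3 + 5)/6 = 18/6 = 3; σ²_D = ((5−1)/6)² = 0.444
te_E = (4 + 4·9 + 20)/6 = 60/6 = 10; σ²_E = ((20−4)/6)² = 7.111
te_F = (11 + 4·12 + 13)/6 = 72/6 = 12; σ²_F = ((13−11)/6)² = 0.111
te_G = (2 + 4·6 + 16)/6 = 42/6 = 7; σ²_G = ((16−2)/6)² = 5.444
te_H = (8 + 4·14 + 20)/6 = 84/6 = 14; σ²_H = ((20−8)/6)² = 4.000
te_I = (1 + 4·5 + 9)/6 = 30/6 = 5; σ²_I = ((9−1)/6)² = 1.778

Forward pass:
ES_A = 0; EF_A = 4
ES_B = 4; EF_B = 4+8 = 12
ES_C = 4; EF_C = 4+8 = 12
ES_D = 12; EF_D = 12+3 = 15
ES_E = max(EF_B=12, EF_D=15) = 15; EF_E = 15+10 = 25
ES_F = 12; EF_F = 12+12 = 24
ES_G = 4; EF_G = 4+7 = 11
ES_H = 12; EF_H = 12+14 = 26
ES_I = max(EF_D=15, EF_E=25, EF_F=24, EF_G=11, EF_H=26) = 26; EF_I = 26+5 = 31
Expected project duration μ = 31 hours. Critical path: A → C → H → I.

Variances on critical path: σ²_A=2.778, σ²_C=1.778, σ²_H=4.000, σ²_I=1.778.
Largest is σ²_H = 4.000.

H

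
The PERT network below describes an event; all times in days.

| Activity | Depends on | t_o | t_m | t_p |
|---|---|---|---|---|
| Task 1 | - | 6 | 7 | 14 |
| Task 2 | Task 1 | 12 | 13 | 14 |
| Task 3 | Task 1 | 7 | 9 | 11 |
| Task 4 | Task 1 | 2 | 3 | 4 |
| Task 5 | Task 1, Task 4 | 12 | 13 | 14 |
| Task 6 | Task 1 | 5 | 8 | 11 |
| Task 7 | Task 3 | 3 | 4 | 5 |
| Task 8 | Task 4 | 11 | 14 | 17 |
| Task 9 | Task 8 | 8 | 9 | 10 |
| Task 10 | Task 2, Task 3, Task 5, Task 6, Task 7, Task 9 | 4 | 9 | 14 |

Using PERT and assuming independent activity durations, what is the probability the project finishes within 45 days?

0.797

te_Task 1 = (6 + 4·7 + 14)/6 = 48/6 = 8; σ²_Task 1 = ((14−6)/6)² = 1.778
te_Task 2 = (12 + 4·13 + 14)/6 = 78/6 = 13; σ²_Task 2 = ((14−12)/6)² = 0.111
te_Task 3 = (7 + 4·9 + 11)/6 = 54/6 = 9; σ²_Task 3 = ((11−7)/6)² = 0.444
te_Task 4 = (2 + 4·3 + 4)/6 = 18/6 = 3; σ²_Task 4 = ((4−2)/6)² = 0.111
te_Task 5 = (12 + 4·13 + 14)/6 = 78/6 = 13; σ²_Task 5 = ((14−12)/6)² = 0.111
te_Task 6 = (5 + 4·8 + 11)/6 = 48/6 = 8; σ²_Task 6 = ((11−5)/6)² = 1.000
te_Task 7 = (3 + 4·4 + 5)/6 = 24/6 = 4; σ²_Task 7 = ((5−3)/6)² = 0.111
te_Task 8 = (11 + 4·14 + 17)/6 = 84/6 = 14; σ²_Task 8 = ((17−11)/6)² = 1.000
te_Task 9 = (8 + 4·9 + 10)/6 = 54/6 = 9; σ²_Task 9 = ((10−8)/6)² = 0.111
te_Task 10 = (4 + 4·9 + 14)/6 = 54/6 = 9; σ²_Task 10 = ((14−4)/6)² = 2.778

Forward pass:
ES_Task 1 = 0; EF_Task 1 = 8
ES_Task 2 = 8; EF_Task 2 = 8+13 = 21
ES_Task 3 = 8; EF_Task 3 = 8+9 = 17
ES_Task 4 = 8; EF_Task 4 = 8+3 = 11
ES_Task 5 = max(EF_Task 1=8, EF_Task 4=11) = 11; EF_Task 5 = 11+13 = 24
ES_Task 6 = 8; EF_Task 6 = 8+8 = 16
ES_Task 7 = 17; EF_Task 7 = 17+4 = 21
ES_Task 8 = 11; EF_Task 8 = 11+14 = 25
ES_Task 9 = 25; EF_Task 9 = 25+9 = 34
ES_Task 10 = max(EF_Task 2=21, EF_Task 3=17, EF_Task 5=24, EF_Task 6=16, EF_Task 7=21, EF_Task 9=34) = 34; EF_Task 10 = 34+9 = 43
Expected project duration μ = 43 days. Critical path: Task 1 → Task 4 → Task 8 → Task 9 → Task 10.

Variance along critical path = 1.778 + 0.111 + 1.000 + 0.111 + 2.778 = 5.778; σ = √5.778 = 2.404 days.
Z = (45 − 43) / 2.404 = 0.832
P(T ≤ 45) = Φ(0.832) ≈ 0.797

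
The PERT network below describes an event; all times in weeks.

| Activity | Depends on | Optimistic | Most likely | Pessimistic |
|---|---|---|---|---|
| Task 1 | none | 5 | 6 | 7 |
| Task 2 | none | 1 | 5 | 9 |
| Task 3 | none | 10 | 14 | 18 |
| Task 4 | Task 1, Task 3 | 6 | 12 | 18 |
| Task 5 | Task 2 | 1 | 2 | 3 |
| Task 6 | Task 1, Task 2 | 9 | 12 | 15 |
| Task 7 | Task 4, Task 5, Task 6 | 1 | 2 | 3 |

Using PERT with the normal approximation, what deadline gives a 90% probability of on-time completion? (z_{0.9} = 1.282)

te_Task 1 = (5 + 4·6 + 7)/6 = 36/6 = 6; σ²_Task 1 = ((7−5)/6)² = 0.111
te_Task 2 = (1 + 4·5 + 9)/6 = 30/6 = 5; σ²_Task 2 = ((9−1)/6)² = 1.778
te_Task 3 = (10 + 4·14 + 18)/6 = 84/6 = 14; σ²_Task 3 = ((18−10)/6)² = 1.778
te_Task 4 = (6 + 4·12 + 18)/6 = 72/6 = 12; σ²_Task 4 = ((18−6)/6)² = 4.000
te_Task 5 = (1 + 4·2 + 3)/6 = 12/6 = 2; σ²_Task 5 = ((3−1)/6)² = 0.111
te_Task 6 = (9 + 4·12 + 15)/6 = 72/6 = 12; σ²_Task 6 = ((15−9)/6)² = 1.000
te_Task 7 = (1 + 4·2 + 3)/6 = 12/6 = 2; σ²_Task 7 = ((3−1)/6)² = 0.111

Forward pass:
ES_Task 1 = 0; EF_Task 1 = 6
ES_Task 2 = 0; EF_Task 2 = 5
ES_Task 3 = 0; EF_Task 3 = 14
ES_Task 4 = max(EF_Task 1=6, EF_Task 3=14) = 14; EF_Task 4 = 14+12 = 26
ES_Task 5 = 5; EF_Task 5 = 5+2 = 7
ES_Task 6 = max(EF_Task 1=6, EF_Task 2=5) = 6; EF_Task 6 = 6+12 = 18
ES_Task 7 = max(EF_Task 4=26, EF_Task 5=7, EF_Task 6=18) = 26; EF_Task 7 = 26+2 = 28
Expected project duration μ = 28 weeks. Critical path: Task 3 → Task 4 → Task 7.

Variance along critical path = 1.778 + 4.000 + 0.111 = 5.889; σ = 2.427 weeks.
D = μ + z·σ = 28 + 1.282·2.427 = 31.1 weeks

31.1 weeks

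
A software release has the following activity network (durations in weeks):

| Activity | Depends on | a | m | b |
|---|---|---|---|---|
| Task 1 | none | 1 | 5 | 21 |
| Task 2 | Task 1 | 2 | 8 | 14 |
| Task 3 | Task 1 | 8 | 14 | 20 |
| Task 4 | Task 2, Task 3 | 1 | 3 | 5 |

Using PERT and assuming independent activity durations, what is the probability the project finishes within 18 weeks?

te_Task 1 = (1 + 4·5 + 21)/6 = 42/6 = 7; σ²_Task 1 = ((21−1)/6)² = 11.111
te_Task 2 = (2 + 4·8 + 14)/6 = 48/6 = 8; σ²_Task 2 = ((14−2)/6)² = 4.000
te_Task 3 = (8 + 4·14 + 20)/6 = 84/6 = 14; σ²_Task 3 = ((20−8)/6)² = 4.000
te_Task 4 = (1 + 4·3 + 5)/6 = 18/6 = 3; σ²_Task 4 = ((5−1)/6)² = 0.444

Forward pass:
ES_Task 1 = 0; EF_Task 1 = 7
ES_Task 2 = 7; EF_Task 2 = 7+8 = 15
ES_Task 3 = 7; EF_Task 3 = 7+14 = 21
ES_Task 4 = max(EF_Task 2=15, EF_Task 3=21) = 21; EF_Task 4 = 21+3 = 24
Expected project duration μ = 24 weeks. Critical path: Task 1 → Task 3 → Task 4.

Variance along critical path = 11.111 + 4.000 + 0.444 = 15.556; σ = √15.556 = 3.944 weeks.
Z = (18 − 24) / 3.944 = -1.521
P(T ≤ 18) = Φ(-1.521) ≈ 0.064

0.064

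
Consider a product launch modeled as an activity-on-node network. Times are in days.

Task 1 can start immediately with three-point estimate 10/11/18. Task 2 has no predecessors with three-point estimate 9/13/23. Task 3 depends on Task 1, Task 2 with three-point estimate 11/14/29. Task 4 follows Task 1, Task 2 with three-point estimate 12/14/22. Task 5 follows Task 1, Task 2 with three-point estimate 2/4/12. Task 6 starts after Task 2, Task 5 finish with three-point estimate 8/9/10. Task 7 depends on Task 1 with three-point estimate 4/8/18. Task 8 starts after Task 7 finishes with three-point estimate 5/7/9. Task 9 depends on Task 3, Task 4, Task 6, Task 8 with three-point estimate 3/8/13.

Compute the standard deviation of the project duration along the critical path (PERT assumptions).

te_Task 1 = (10 + 4·11 + 18)/6 = 72/6 = 12; σ²_Task 1 = ((18−10)/6)² = 1.778
te_Task 2 = (9 + 4·13 + 23)/6 = 84/6 = 14; σ²_Task 2 = ((23−9)/6)² = 5.444
te_Task 3 = (11 + 4·14 + 29)/6 = 96/6 = 16; σ²_Task 3 = ((29−11)/6)² = 9.000
te_Task 4 = (12 + 4·14 + 22)/6 = 90/6 = 15; σ²_Task 4 = ((22−12)/6)² = 2.778
te_Task 5 = (2 + 4·4 + 12)/6 = 30/6 = 5; σ²_Task 5 = ((12−2)/6)² = 2.778
te_Task 6 = (8 + 4·9 + 10)/6 = 54/6 = 9; σ²_Task 6 = ((10−8)/6)² = 0.111
te_Task 7 = (4 + 4·8 + 18)/6 = 54/6 = 9; σ²_Task 7 = ((18−4)/6)² = 5.444
te_Task 8 = (5 + 4·7 + 9)/6 = 42/6 = 7; σ²_Task 8 = ((9−5)/6)² = 0.444
te_Task 9 = (3 + 4·8 + 13)/6 = 48/6 = 8; σ²_Task 9 = ((13−3)/6)² = 2.778

Forward pass:
ES_Task 1 = 0; EF_Task 1 = 12
ES_Task 2 = 0; EF_Task 2 = 14
ES_Task 3 = max(EF_Task 1=12, EF_Task 2=14) = 14; EF_Task 3 = 14+16 = 30
ES_Task 4 = max(EF_Task 1=12, EF_Task 2=14) = 14; EF_Task 4 = 14+15 = 29
ES_Task 5 = max(EF_Task 1=12, EF_Task 2=14) = 14; EF_Task 5 = 14+5 = 19
ES_Task 6 = max(EF_Task 2=14, EF_Task 5=19) = 19; EF_Task 6 = 19+9 = 28
ES_Task 7 = 12; EF_Task 7 = 12+9 = 21
ES_Task 8 = 21; EF_Task 8 = 21+7 = 28
ES_Task 9 = max(EF_Task 3=30, EF_Task 4=29, EF_Task 6=28, EF_Task 8=28) = 30; EF_Task 9 = 30+8 = 38
Expected project duration μ = 38 days. Critical path: Task 2 → Task 3 → Task 9.

Variance along critical path = 5.444 + 9.000 + 2.778 = 17.222
σ = √17.222 = 4.150 days

4.15 days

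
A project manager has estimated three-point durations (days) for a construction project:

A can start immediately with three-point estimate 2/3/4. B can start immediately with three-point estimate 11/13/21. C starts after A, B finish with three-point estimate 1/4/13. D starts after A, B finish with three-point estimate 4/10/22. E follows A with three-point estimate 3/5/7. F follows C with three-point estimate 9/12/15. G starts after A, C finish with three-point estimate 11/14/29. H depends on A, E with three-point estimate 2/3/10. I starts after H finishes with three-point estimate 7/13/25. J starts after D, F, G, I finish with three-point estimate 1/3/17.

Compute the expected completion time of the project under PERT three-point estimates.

te_A = (2 + 4·3 + 4)/6 = 18/6 = 3
te_B = (11 + 4·13 + 21)/6 = 84/6 = 14
te_C = (1 + 4·4 + 13)/6 = 30/6 = 5
te_D = (4 + 4·10 + 22)/6 = 66/6 = 11
te_E = (3 + 4·5 + 7)/6 = 30/6 = 5
te_F = (9 + 4·12 + 15)/6 = 72/6 = 12
te_G = (11 + 4·14 + 29)/6 = 96/6 = 16
te_H = (2 + 4·3 + 10)/6 = 24/6 = 4
te_I = (7 + 4·13 + 25)/6 = 84/6 = 14
te_J = (1 + 4·3 + 17)/6 = 30/6 = 5

Forward pass:
ES_A = 0; EF_A = 3
ES_B = 0; EF_B = 14
ES_C = max(EF_A=3, EF_B=14) = 14; EF_C = 14+5 = 19
ES_D = max(EF_A=3, EF_B=14) = 14; EF_D = 14+11 = 25
ES_E = 3; EF_E = 3+5 = 8
ES_F = 19; EF_F = 19+12 = 31
ES_G = max(EF_A=3, EF_C=19) = 19; EF_G = 19+16 = 35
ES_H = max(EF_A=3, EF_E=8) = 8; EF_H = 8+4 = 12
ES_I = 12; EF_I = 12+14 = 26
ES_J = max(EF_D=25, EF_F=31, EF_G=35, EF_I=26) = 35; EF_J = 35+5 = 40
Expected project duration μ = 40 days. Critical path: B → C → G → J.

40 days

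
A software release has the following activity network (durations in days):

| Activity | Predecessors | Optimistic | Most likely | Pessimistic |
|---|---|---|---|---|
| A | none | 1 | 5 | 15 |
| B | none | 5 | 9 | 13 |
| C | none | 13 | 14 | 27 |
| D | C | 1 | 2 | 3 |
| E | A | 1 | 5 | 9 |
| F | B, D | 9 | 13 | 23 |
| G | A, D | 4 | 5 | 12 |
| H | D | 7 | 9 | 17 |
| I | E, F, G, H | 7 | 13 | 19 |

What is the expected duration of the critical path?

te_A = (1 + 4·5 + 15)/6 = 36/6 = 6
te_B = (5 + 4·9 + 13)/6 = 54/6 = 9
te_C = (13 + 4·14 + 27)/6 = 96/6 = 16
te_D = (1 + 4·2 + 3)/6 = 12/6 = 2
te_E = (1 + 4·5 + 9)/6 = 30/6 = 5
te_F = (9 + 4·13 + 23)/6 = 84/6 = 14
te_G = (4 + 4·5 + 12)/6 = 36/6 = 6
te_H = (7 + 4·9 + 17)/6 = 60/6 = 10
te_I = (7 + 4·13 + 19)/6 = 78/6 = 13

Forward pass:
ES_A = 0; EF_A = 6
ES_B = 0; EF_B = 9
ES_C = 0; EF_C = 16
ES_D = 16; EF_D = 16+2 = 18
ES_E = 6; EF_E = 6+5 = 11
ES_F = max(EF_B=9, EF_D=18) = 18; EF_F = 18+14 = 32
ES_G = max(EF_A=6, EF_D=18) = 18; EF_G = 18+6 = 24
ES_H = 18; EF_H = 18+10 = 28
ES_I = max(EF_E=11, EF_F=32, EF_G=24, EF_H=28) = 32; EF_I = 32+13 = 45
Expected project duration μ = 45 days. Critical path: C → D → F → I.

45 days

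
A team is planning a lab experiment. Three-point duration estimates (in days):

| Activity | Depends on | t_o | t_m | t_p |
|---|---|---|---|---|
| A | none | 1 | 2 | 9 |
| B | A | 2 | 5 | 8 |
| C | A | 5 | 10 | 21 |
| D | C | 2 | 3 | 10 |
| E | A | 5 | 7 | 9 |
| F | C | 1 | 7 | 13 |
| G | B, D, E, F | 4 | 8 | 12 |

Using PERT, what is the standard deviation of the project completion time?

3.83 days

te_A = (1 + 4·2 + 9)/6 = 18/6 = 3; σ²_A = ((9−1)/6)² = 1.778
te_B = (2 + 4·5 + 8)/6 = 30/6 = 5; σ²_B = ((8−2)/6)² = 1.000
te_C = (5 + 4·10 + 21)/6 = 66/6 = 11; σ²_C = ((21−5)/6)² = 7.111
te_D = (2 + 4·3 + 10)/6 = 24/6 = 4; σ²_D = ((10−2)/6)² = 1.778
te_E = (5 + 4·7 + 9)/6 = 42/6 = 7; σ²_E = ((9−5)/6)² = 0.444
te_F = (1 + 4·7 + 13)/6 = 42/6 = 7; σ²_F = ((13−1)/6)² = 4.000
te_G = (4 + 4·8 + 12)/6 = 48/6 = 8; σ²_G = ((12−4)/6)² = 1.778

Forward pass:
ES_A = 0; EF_A = 3
ES_B = 3; EF_B = 3+5 = 8
ES_C = 3; EF_C = 3+11 = 14
ES_D = 14; EF_D = 14+4 = 18
ES_E = 3; EF_E = 3+7 = 10
ES_F = 14; EF_F = 14+7 = 21
ES_G = max(EF_B=8, EF_D=18, EF_E=10, EF_F=21) = 21; EF_G = 21+8 = 29
Expected project duration μ = 29 days. Critical path: A → C → F → G.

Variance along critical path = 1.778 + 7.111 + 4.000 + 1.778 = 14.667
σ = √14.667 = 3.830 days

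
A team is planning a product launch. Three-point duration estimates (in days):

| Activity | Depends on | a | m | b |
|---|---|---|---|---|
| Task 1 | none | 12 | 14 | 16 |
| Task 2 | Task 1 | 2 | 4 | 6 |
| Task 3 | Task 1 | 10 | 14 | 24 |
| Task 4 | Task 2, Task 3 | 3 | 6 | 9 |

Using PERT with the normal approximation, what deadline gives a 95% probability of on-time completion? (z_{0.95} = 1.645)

te_Task 1 = (12 + 4·14 + 16)/6 = 84/6 = 14; σ²_Task 1 = ((16−12)/6)² = 0.444
te_Task 2 = (2 + 4·4 + 6)/6 = 24/6 = 4; σ²_Task 2 = ((6−2)/6)² = 0.444
te_Task 3 = (10 + 4·14 + 24)/6 = 90/6 = 15; σ²_Task 3 = ((24−10)/6)² = 5.444
te_Task 4 = (3 + 4·6 + 9)/6 = 36/6 = 6; σ²_Task 4 = ((9−3)/6)² = 1.000

Forward pass:
ES_Task 1 = 0; EF_Task 1 = 14
ES_Task 2 = 14; EF_Task 2 = 14+4 = 18
ES_Task 3 = 14; EF_Task 3 = 14+15 = 29
ES_Task 4 = max(EF_Task 2=18, EF_Task 3=29) = 29; EF_Task 4 = 29+6 = 35
Expected project duration μ = 35 days. Critical path: Task 1 → Task 3 → Task 4.

Variance along critical path = 0.444 + 5.444 + 1.000 = 6.889; σ = 2.625 days.
D = μ + z·σ = 35 + 1.645·2.625 = 39.3 days

39.3 days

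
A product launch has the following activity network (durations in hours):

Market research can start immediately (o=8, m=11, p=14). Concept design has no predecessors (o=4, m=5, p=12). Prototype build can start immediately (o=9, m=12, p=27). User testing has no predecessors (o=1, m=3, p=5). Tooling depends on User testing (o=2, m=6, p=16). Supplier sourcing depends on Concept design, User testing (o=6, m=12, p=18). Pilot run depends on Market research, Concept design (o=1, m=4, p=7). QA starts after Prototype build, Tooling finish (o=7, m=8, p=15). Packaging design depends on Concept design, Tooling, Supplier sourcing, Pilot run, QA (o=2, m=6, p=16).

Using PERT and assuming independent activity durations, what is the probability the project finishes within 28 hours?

0.310

te_Market research = (8 + 4·11 + 14)/6 = 66/6 = 11; σ²_Market research = ((14−8)/6)² = 1.000
te_Concept design = (4 + 4·5 + 12)/6 = 36/6 = 6; σ²_Concept design = ((12−4)/6)² = 1.778
te_Prototype build = (9 + 4·12 + 27)/6 = 84/6 = 14; σ²_Prototype build = ((27−9)/6)² = 9.000
te_User testing = (1 + 4·3 + 5)/6 = 18/6 = 3; σ²_User testing = ((5−1)/6)² = 0.444
te_Tooling = (2 + 4·6 + 16)/6 = 42/6 = 7; σ²_Tooling = ((16−2)/6)² = 5.444
te_Supplier sourcing = (6 + 4·12 + 18)/6 = 72/6 = 12; σ²_Supplier sourcing = ((18−6)/6)² = 4.000
te_Pilot run = (1 + 4·4 + 7)/6 = 24/6 = 4; σ²_Pilot run = ((7−1)/6)² = 1.000
te_QA = (7 + 4·8 + 15)/6 = 54/6 = 9; σ²_QA = ((15−7)/6)² = 1.778
te_Packaging design = (2 + 4·6 + 16)/6 = 42/6 = 7; σ²_Packaging design = ((16−2)/6)² = 5.444

Forward pass:
ES_Market research = 0; EF_Market research = 11
ES_Concept design = 0; EF_Concept design = 6
ES_Prototype build = 0; EF_Prototype build = 14
ES_User testing = 0; EF_User testing = 3
ES_Tooling = 3; EF_Tooling = 3+7 = 10
ES_Supplier sourcing = max(EF_Concept design=6, EF_User testing=3) = 6; EF_Supplier sourcing = 6+12 = 18
ES_Pilot run = max(EF_Market research=11, EF_Concept design=6) = 11; EF_Pilot run = 11+4 = 15
ES_QA = max(EF_Prototype build=14, EF_Tooling=10) = 14; EF_QA = 14+9 = 23
ES_Packaging design = max(EF_Concept design=6, EF_Tooling=10, EF_Supplier sourcing=18, EF_Pilot run=15, EF_QA=23) = 23; EF_Packaging design = 23+7 = 30
Expected project duration μ = 30 hours. Critical path: Prototype build → QA → Packaging design.

Variance along critical path = 9.000 + 1.778 + 5.444 = 16.222; σ = √16.222 = 4.028 hours.
Z = (28 − 30) / 4.028 = -0.497
P(T ≤ 28) = Φ(-0.497) ≈ 0.310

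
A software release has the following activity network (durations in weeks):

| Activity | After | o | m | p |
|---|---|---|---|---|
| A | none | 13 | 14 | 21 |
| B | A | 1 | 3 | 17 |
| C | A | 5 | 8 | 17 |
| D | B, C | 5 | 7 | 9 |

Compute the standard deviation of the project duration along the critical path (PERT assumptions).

2.49 weeks

te_A = (13 + 4·14 + 21)/6 = 90/6 = 15; σ²_A = ((21−13)/6)² = 1.778
te_B = (1 + 4·3 + 17)/6 = 30/6 = 5; σ²_B = ((17−1)/6)² = 7.111
te_C = (5 + 4·8 + 17)/6 = 54/6 = 9; σ²_C = ((17−5)/6)² = 4.000
te_D = (5 + 4·7 + 9)/6 = 42/6 = 7; σ²_D = ((9−5)/6)² = 0.444

Forward pass:
ES_A = 0; EF_A = 15
ES_B = 15; EF_B = 15+5 = 20
ES_C = 15; EF_C = 15+9 = 24
ES_D = max(EF_B=20, EF_C=24) = 24; EF_D = 24+7 = 31
Expected project duration μ = 31 weeks. Critical path: A → C → D.

Variance along critical path = 1.778 + 4.000 + 0.444 = 6.222
σ = √6.222 = 2.494 weeks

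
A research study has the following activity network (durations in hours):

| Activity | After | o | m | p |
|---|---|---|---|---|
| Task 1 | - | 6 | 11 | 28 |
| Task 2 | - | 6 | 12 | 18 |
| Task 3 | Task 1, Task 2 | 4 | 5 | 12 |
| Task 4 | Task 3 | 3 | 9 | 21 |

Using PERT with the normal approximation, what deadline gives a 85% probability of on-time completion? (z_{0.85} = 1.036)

34.1 hours

te_Task 1 = (6 + 4·11 + 28)/6 = 78/6 = 13; σ²_Task 1 = ((28−6)/6)² = 13.444
te_Task 2 = (6 + 4·12 + 18)/6 = 72/6 = 12; σ²_Task 2 = ((18−6)/6)² = 4.000
te_Task 3 = (4 + 4·5 + 12)/6 = 36/6 = 6; σ²_Task 3 = ((12−4)/6)² = 1.778
te_Task 4 = (3 + 4·9 + 21)/6 = 60/6 = 10; σ²_Task 4 = ((21−3)/6)² = 9.000

Forward pass:
ES_Task 1 = 0; EF_Task 1 = 13
ES_Task 2 = 0; EF_Task 2 = 12
ES_Task 3 = max(EF_Task 1=13, EF_Task 2=12) = 13; EF_Task 3 = 13+6 = 19
ES_Task 4 = 19; EF_Task 4 = 19+10 = 29
Expected project duration μ = 29 hours. Critical path: Task 1 → Task 3 → Task 4.

Variance along critical path = 13.444 + 1.778 + 9.000 = 24.222; σ = 4.922 hours.
D = μ + z·σ = 29 + 1.036·4.922 = 34.1 hours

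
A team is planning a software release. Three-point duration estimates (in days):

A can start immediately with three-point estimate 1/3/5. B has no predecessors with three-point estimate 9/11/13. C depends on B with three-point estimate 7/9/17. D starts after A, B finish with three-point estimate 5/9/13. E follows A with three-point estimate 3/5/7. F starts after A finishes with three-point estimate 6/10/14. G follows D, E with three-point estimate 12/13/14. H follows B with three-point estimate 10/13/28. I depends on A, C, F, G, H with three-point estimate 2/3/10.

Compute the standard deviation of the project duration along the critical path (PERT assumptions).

te_A = (1 + 4·3 + 5)/6 = 18/6 = 3; σ²_A = ((5−1)/6)² = 0.444
te_B = (9 + 4·11 + 13)/6 = 66/6 = 11; σ²_B = ((13−9)/6)² = 0.444
te_C = (7 + 4·9 + 17)/6 = 60/6 = 10; σ²_C = ((17−7)/6)² = 2.778
te_D = (5 + 4·9 + 13)/6 = 54/6 = 9; σ²_D = ((13−5)/6)² = 1.778
te_E = (3 + 4·5 + 7)/6 = 30/6 = 5; σ²_E = ((7−3)/6)² = 0.444
te_F = (6 + 4·10 + 14)/6 = 60/6 = 10; σ²_F = ((14−6)/6)² = 1.778
te_G = (12 + 4·13 + 14)/6 = 78/6 = 13; σ²_G = ((14−12)/6)² = 0.111
te_H = (10 + 4·13 + 28)/6 = 90/6 = 15; σ²_H = ((28−10)/6)² = 9.000
te_I = (2 + 4·3 + 10)/6 = 24/6 = 4; σ²_I = ((10−2)/6)² = 1.778

Forward pass:
ES_A = 0; EF_A = 3
ES_B = 0; EF_B = 11
ES_C = 11; EF_C = 11+10 = 21
ES_D = max(EF_A=3, EF_B=11) = 11; EF_D = 11+9 = 20
ES_E = 3; EF_E = 3+5 = 8
ES_F = 3; EF_F = 3+10 = 13
ES_G = max(EF_D=20, EF_E=8) = 20; EF_G = 20+13 = 33
ES_H = 11; EF_H = 11+15 = 26
ES_I = max(EF_A=3, EF_C=21, EF_F=13, EF_G=33, EF_H=26) = 33; EF_I = 33+4 = 37
Expected project duration μ = 37 days. Critical path: B → D → G → I.

Variance along critical path = 0.444 + 1.778 + 0.111 + 1.778 = 4.111
σ = √4.111 = 2.028 days

2.03 days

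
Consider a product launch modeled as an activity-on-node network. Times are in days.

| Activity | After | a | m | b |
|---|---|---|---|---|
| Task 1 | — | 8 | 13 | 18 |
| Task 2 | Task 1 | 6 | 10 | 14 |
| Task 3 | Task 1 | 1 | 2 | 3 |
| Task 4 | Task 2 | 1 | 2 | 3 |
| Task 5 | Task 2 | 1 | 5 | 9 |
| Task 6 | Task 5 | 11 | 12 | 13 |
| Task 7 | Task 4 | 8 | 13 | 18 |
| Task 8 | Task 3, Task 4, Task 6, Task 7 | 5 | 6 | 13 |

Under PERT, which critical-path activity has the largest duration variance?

te_Task 1 = (8 + 4·13 + 18)/6 = 78/6 = 13; σ²_Task 1 = ((18−8)/6)² = 2.778
te_Task 2 = (6 + 4·10 + 14)/6 = 60/6 = 10; σ²_Task 2 = ((14−6)/6)² = 1.778
te_Task 3 = (1 + 4·2 + 3)/6 = 12/6 = 2; σ²_Task 3 = ((3−1)/6)² = 0.111
te_Task 4 = (1 + 4·2 + 3)/6 = 12/6 = 2; σ²_Task 4 = ((3−1)/6)² = 0.111
te_Task 5 = (1 + 4·5 + 9)/6 = 30/6 = 5; σ²_Task 5 = ((9−1)/6)² = 1.778
te_Task 6 = (11 + 4·12 + 13)/6 = 72/6 = 12; σ²_Task 6 = ((13−11)/6)² = 0.111
te_Task 7 = (8 + 4·13 + 18)/6 = 78/6 = 13; σ²_Task 7 = ((18−8)/6)² = 2.778
te_Task 8 = (5 + 4·6 + 13)/6 = 42/6 = 7; σ²_Task 8 = ((13−5)/6)² = 1.778

Forward pass:
ES_Task 1 = 0; EF_Task 1 = 13
ES_Task 2 = 13; EF_Task 2 = 13+10 = 23
ES_Task 3 = 13; EF_Task 3 = 13+2 = 15
ES_Task 4 = 23; EF_Task 4 = 23+2 = 25
ES_Task 5 = 23; EF_Task 5 = 23+5 = 28
ES_Task 6 = 28; EF_Task 6 = 28+12 = 40
ES_Task 7 = 25; EF_Task 7 = 25+13 = 38
ES_Task 8 = max(EF_Task 3=15, EF_Task 4=25, EF_Task 6=40, EF_Task 7=38) = 40; EF_Task 8 = 40+7 = 47
Expected project duration μ = 47 days. Critical path: Task 1 → Task 2 → Task 5 → Task 6 → Task 8.

Variances on critical path: σ²_Task 1=2.778, σ²_Task 2=1.778, σ²_Task 5=1.778, σ²_Task 6=0.111, σ²_Task 8=1.778.
Largest is σ²_Task 1 = 2.778.

Task 1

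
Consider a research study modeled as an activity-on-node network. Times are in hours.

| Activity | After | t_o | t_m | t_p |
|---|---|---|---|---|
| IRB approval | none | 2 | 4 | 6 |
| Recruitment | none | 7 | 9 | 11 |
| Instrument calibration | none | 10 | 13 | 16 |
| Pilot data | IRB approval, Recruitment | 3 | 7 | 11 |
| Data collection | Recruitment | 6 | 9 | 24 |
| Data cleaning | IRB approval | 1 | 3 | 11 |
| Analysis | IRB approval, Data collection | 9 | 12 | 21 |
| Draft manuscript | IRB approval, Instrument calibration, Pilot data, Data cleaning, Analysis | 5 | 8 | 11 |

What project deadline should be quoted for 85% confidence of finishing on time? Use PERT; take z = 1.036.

te_IRB approval = (2 + 4·4 + 6)/6 = 24/6 = 4; σ²_IRB approval = ((6−2)/6)² = 0.444
te_Recruitment = (7 + 4·9 + 11)/6 = 54/6 = 9; σ²_Recruitment = ((11−7)/6)² = 0.444
te_Instrument calibration = (10 + 4·13 + 16)/6 = 78/6 = 13; σ²_Instrument calibration = ((16−10)/6)² = 1.000
te_Pilot data = (3 + 4·7 + 11)/6 = 42/6 = 7; σ²_Pilot data = ((11−3)/6)² = 1.778
te_Data collection = (6 + 4·9 + 24)/6 = 66/6 = 11; σ²_Data collection = ((24−6)/6)² = 9.000
te_Data cleaning = (1 + 4·3 + 11)/6 = 24/6 = 4; σ²_Data cleaning = ((11−1)/6)² = 2.778
te_Analysis = (9 + 4·12 + 21)/6 = 78/6 = 13; σ²_Analysis = ((21−9)/6)² = 4.000
te_Draft manuscript = (5 + 4·8 + 11)/6 = 48/6 = 8; σ²_Draft manuscript = ((11−5)/6)² = 1.000

Forward pass:
ES_IRB approval = 0; EF_IRB approval = 4
ES_Recruitment = 0; EF_Recruitment = 9
ES_Instrument calibration = 0; EF_Instrument calibration = 13
ES_Pilot data = max(EF_IRB approval=4, EF_Recruitment=9) = 9; EF_Pilot data = 9+7 = 16
ES_Data collection = 9; EF_Data collection = 9+11 = 20
ES_Data cleaning = 4; EF_Data cleaning = 4+4 = 8
ES_Analysis = max(EF_IRB approval=4, EF_Data collection=20) = 20; EF_Analysis = 20+13 = 33
ES_Draft manuscript = max(EF_IRB approval=4, EF_Instrument calibration=13, EF_Pilot data=16, EF_Data cleaning=8, EF_Analysis=33) = 33; EF_Draft manuscript = 33+8 = 41
Expected project duration μ = 41 hours. Critical path: Recruitment → Data collection → Analysis → Draft manuscript.

Variance along critical path = 0.444 + 9.000 + 4.000 + 1.000 = 14.444; σ = 3.801 hours.
D = μ + z·σ = 41 + 1.036·3.801 = 44.9 hours

44.9 hours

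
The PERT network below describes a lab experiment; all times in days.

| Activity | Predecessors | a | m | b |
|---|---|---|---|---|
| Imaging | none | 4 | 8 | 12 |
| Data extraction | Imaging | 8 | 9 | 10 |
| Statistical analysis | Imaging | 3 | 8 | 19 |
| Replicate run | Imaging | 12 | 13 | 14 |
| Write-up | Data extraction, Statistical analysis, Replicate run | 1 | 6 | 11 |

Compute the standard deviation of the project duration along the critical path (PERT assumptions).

te_Imaging = (4 + 4·8 + 12)/6 = 48/6 = 8; σ²_Imaging = ((12−4)/6)² = 1.778
te_Data extraction = (8 + 4·9 + 10)/6 = 54/6 = 9; σ²_Data extraction = ((10−8)/6)² = 0.111
te_Statistical analysis = (3 + 4·8 + 19)/6 = 54/6 = 9; σ²_Statistical analysis = ((19−3)/6)² = 7.111
te_Replicate run = (12 + 4·13 + 14)/6 = 78/6 = 13; σ²_Replicate run = ((14−12)/6)² = 0.111
te_Write-up = (1 + 4·6 + 11)/6 = 36/6 = 6; σ²_Write-up = ((11−1)/6)² = 2.778

Forward pass:
ES_Imaging = 0; EF_Imaging = 8
ES_Data extraction = 8; EF_Data extraction = 8+9 = 17
ES_Statistical analysis = 8; EF_Statistical analysis = 8+9 = 17
ES_Replicate run = 8; EF_Replicate run = 8+13 = 21
ES_Write-up = max(EF_Data extraction=17, EF_Statistical analysis=17, EF_Replicate run=21) = 21; EF_Write-up = 21+6 = 27
Expected project duration μ = 27 days. Critical path: Imaging → Replicate run → Write-up.

Variance along critical path = 1.778 + 0.111 + 2.778 = 4.667
σ = √4.667 = 2.160 days

2.16 days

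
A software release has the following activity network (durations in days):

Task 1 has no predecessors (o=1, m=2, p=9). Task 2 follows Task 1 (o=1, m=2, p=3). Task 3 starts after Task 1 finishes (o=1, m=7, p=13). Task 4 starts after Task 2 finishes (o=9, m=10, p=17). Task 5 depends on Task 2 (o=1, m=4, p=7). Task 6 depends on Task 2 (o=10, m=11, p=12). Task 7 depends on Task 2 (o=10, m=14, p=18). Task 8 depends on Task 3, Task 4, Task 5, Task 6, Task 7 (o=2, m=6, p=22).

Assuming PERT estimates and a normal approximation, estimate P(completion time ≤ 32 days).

te_Task 1 = (1 + 4·2 + 9)/6 = 18/6 = 3; σ²_Task 1 = ((9−1)/6)² = 1.778
te_Task 2 = (1 + 4·2 + 3)/6 = 12/6 = 2; σ²_Task 2 = ((3−1)/6)² = 0.111
te_Task 3 = (1 + 4·7 + 13)/6 = 42/6 = 7; σ²_Task 3 = ((13−1)/6)² = 4.000
te_Task 4 = (9 + 4·10 + 17)/6 = 66/6 = 11; σ²_Task 4 = ((17−9)/6)² = 1.778
te_Task 5 = (1 + 4·4 + 7)/6 = 24/6 = 4; σ²_Task 5 = ((7−1)/6)² = 1.000
te_Task 6 = (10 + 4·11 + 12)/6 = 66/6 = 11; σ²_Task 6 = ((12−10)/6)² = 0.111
te_Task 7 = (10 + 4·14 + 18)/6 = 84/6 = 14; σ²_Task 7 = ((18−10)/6)² = 1.778
te_Task 8 = (2 + 4·6 + 22)/6 = 48/6 = 8; σ²_Task 8 = ((22−2)/6)² = 11.111

Forward pass:
ES_Task 1 = 0; EF_Task 1 = 3
ES_Task 2 = 3; EF_Task 2 = 3+2 = 5
ES_Task 3 = 3; EF_Task 3 = 3+7 = 10
ES_Task 4 = 5; EF_Task 4 = 5+11 = 16
ES_Task 5 = 5; EF_Task 5 = 5+4 = 9
ES_Task 6 = 5; EF_Task 6 = 5+11 = 16
ES_Task 7 = 5; EF_Task 7 = 5+14 = 19
ES_Task 8 = max(EF_Task 3=10, EF_Task 4=16, EF_Task 5=9, EF_Task 6=16, EF_Task 7=19) = 19; EF_Task 8 = 19+8 = 27
Expected project duration μ = 27 days. Critical path: Task 1 → Task 2 → Task 7 → Task 8.

Variance along critical path = 1.778 + 0.111 + 1.778 + 11.111 = 14.778; σ = √14.778 = 3.844 days.
Z = (32 − 27) / 3.844 = 1.301
P(T ≤ 32) = Φ(1.301) ≈ 0.903

0.903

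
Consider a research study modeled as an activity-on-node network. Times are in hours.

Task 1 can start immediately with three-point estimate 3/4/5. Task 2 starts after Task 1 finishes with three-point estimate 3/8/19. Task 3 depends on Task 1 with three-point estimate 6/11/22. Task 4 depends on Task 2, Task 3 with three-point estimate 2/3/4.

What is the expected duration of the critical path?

te_Task 1 = (3 + 4·4 + 5)/6 = 24/6 = 4
te_Task 2 = (3 + 4·8 + 19)/6 = 54/6 = 9
te_Task 3 = (6 + 4·11 + 22)/6 = 72/6 = 12
te_Task 4 = (2 + 4·3 + 4)/6 = 18/6 = 3

Forward pass:
ES_Task 1 = 0; EF_Task 1 = 4
ES_Task 2 = 4; EF_Task 2 = 4+9 = 13
ES_Task 3 = 4; EF_Task 3 = 4+12 = 16
ES_Task 4 = max(EF_Task 2=13, EF_Task 3=16) = 16; EF_Task 4 = 16+3 = 19
Expected project duration μ = 19 hours. Critical path: Task 1 → Task 3 → Task 4.

19 hours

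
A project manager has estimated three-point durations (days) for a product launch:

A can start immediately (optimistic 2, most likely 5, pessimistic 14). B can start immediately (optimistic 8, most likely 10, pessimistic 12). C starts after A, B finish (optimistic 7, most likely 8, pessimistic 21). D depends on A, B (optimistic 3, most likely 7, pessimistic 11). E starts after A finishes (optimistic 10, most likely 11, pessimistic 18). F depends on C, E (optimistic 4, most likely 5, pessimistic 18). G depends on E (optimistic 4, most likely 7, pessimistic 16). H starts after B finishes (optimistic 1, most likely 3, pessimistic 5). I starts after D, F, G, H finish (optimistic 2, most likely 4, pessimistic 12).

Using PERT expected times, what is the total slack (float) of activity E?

te_A = (2 + 4·5 + 14)/6 = 36/6 = 6
te_B = (8 + 4·10 + 12)/6 = 60/6 = 10
te_C = (7 + 4·8 + 21)/6 = 60/6 = 10
te_D = (3 + 4·7 + 11)/6 = 42/6 = 7
te_E = (10 + 4·11 + 18)/6 = 72/6 = 12
te_F = (4 + 4·5 + 18)/6 = 42/6 = 7
te_G = (4 + 4·7 + 16)/6 = 48/6 = 8
te_H = (1 + 4·3 + 5)/6 = 18/6 = 3
te_I = (2 + 4·4 + 12)/6 = 30/6 = 5

Forward pass:
ES_A = 0; EF_A = 6
ES_B = 0; EF_B = 10
ES_C = max(EF_A=6, EF_B=10) = 10; EF_C = 10+10 = 20
ES_D = max(EF_A=6, EF_B=10) = 10; EF_D = 10+7 = 17
ES_E = 6; EF_E = 6+12 = 18
ES_F = max(EF_C=20, EF_E=18) = 20; EF_F = 20+7 = 27
ES_G = 18; EF_G = 18+8 = 26
ES_H = 10; EF_H = 10+3 = 13
ES_I = max(EF_D=17, EF_F=27, EF_G=26, EF_H=13) = 27; EF_I = 27+5 = 32
Expected project duration μ = 32 days. Critical path: B → C → F → I.

Backward pass:
LF_I = 32; LS_I = 32−5 = 27
LF_H = LS_I = 27; LS_H = 27−3 = 24
LF_G = LS_I = 27; LS_G = 27−8 = 19
LF_F = LS_I = 27; LS_F = 27−7 = 20
LF_E = min(LS_F=20, LS_G=19) = 19; LS_E = 19−12 = 7
LF_D = LS_I = 27; LS_D = 27−7 = 20
LF_C = LS_F = 20; LS_C = 20−10 = 10
LF_B = min(LS_C=10, LS_D=20, LS_H=24) = 10; LS_B = 10−10 = 0
LF_A = min(LS_C=10, LS_D=20, LS_E=7) = 7; LS_A = 7−6 = 1
Slack_E = LS_E − ES_E = 7 − 6 = 1

1 days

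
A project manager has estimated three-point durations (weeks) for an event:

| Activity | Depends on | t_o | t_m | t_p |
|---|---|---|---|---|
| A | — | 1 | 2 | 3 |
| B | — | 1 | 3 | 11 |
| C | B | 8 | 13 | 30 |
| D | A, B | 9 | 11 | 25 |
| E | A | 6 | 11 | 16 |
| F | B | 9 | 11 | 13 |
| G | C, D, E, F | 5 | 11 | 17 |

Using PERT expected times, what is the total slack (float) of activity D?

te_A = (1 + 4·2 + 3)/6 = 12/6 = 2
te_B = (1 + 4·3 + 11)/6 = 24/6 = 4
te_C = (8 + 4·13 + 30)/6 = 90/6 = 15
te_D = (9 + 4·11 + 25)/6 = 78/6 = 13
te_E = (6 + 4·11 + 16)/6 = 66/6 = 11
te_F = (9 + 4·11 + 13)/6 = 66/6 = 11
te_G = (5 + 4·11 + 17)/6 = 66/6 = 11

Forward pass:
ES_A = 0; EF_A = 2
ES_B = 0; EF_B = 4
ES_C = 4; EF_C = 4+15 = 19
ES_D = max(EF_A=2, EF_B=4) = 4; EF_D = 4+13 = 17
ES_E = 2; EF_E = 2+11 = 13
ES_F = 4; EF_F = 4+11 = 15
ES_G = max(EF_C=19, EF_D=17, EF_E=13, EF_F=15) = 19; EF_G = 19+11 = 30
Expected project duration μ = 30 weeks. Critical path: B → C → G.

Backward pass:
LF_G = 30; LS_G = 30−11 = 19
LF_F = LS_G = 19; LS_F = 19−11 = 8
LF_E = LS_G = 19; LS_E = 19−11 = 8
LF_D = LS_G = 19; LS_D = 19−13 = 6
LF_C = LS_G = 19; LS_C = 19−15 = 4
LF_B = min(LS_C=4, LS_D=6, LS_F=8) = 4; LS_B = 4−4 = 0
LF_A = min(LS_D=6, LS_E=8) = 6; LS_A = 6−2 = 4
Slack_D = LS_D − ES_D = 6 − 4 = 2

2 weeks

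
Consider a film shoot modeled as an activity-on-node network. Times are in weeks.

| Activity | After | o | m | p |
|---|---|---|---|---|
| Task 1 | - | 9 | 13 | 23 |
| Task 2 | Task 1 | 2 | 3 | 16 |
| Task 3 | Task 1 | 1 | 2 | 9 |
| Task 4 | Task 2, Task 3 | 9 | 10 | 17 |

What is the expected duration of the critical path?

30 weeks

te_Task 1 = (9 + 4·13 + 23)/6 = 84/6 = 14
te_Task 2 = (2 + 4·3 + 16)/6 = 30/6 = 5
te_Task 3 = (1 + 4·2 + 9)/6 = 18/6 = 3
te_Task 4 = (9 + 4·10 + 17)/6 = 66/6 = 11

Forward pass:
ES_Task 1 = 0; EF_Task 1 = 14
ES_Task 2 = 14; EF_Task 2 = 14+5 = 19
ES_Task 3 = 14; EF_Task 3 = 14+3 = 17
ES_Task 4 = max(EF_Task 2=19, EF_Task 3=17) = 19; EF_Task 4 = 19+11 = 30
Expected project duration μ = 30 weeks. Critical path: Task 1 → Task 2 → Task 4.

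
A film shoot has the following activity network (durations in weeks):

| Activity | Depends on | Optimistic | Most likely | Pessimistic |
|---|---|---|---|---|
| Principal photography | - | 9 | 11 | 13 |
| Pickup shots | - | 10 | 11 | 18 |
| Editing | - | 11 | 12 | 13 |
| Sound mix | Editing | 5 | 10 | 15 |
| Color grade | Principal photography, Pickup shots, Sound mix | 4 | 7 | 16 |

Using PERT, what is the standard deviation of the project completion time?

te_Principal photography = (9 + 4·11 + 13)/6 = 66/6 = 11; σ²_Principal photography = ((13−9)/6)² = 0.444
te_Pickup shots = (10 + 4·11 + 18)/6 = 72/6 = 12; σ²_Pickup shots = ((18−10)/6)² = 1.778
te_Editing = (11 + 4·12 + 13)/6 = 72/6 = 12; σ²_Editing = ((13−11)/6)² = 0.111
te_Sound mix = (5 + 4·10 + 15)/6 = 60/6 = 10; σ²_Sound mix = ((15−5)/6)² = 2.778
te_Color grade = (4 + 4·7 + 16)/6 = 48/6 = 8; σ²_Color grade = ((16−4)/6)² = 4.000

Forward pass:
ES_Principal photography = 0; EF_Principal photography = 11
ES_Pickup shots = 0; EF_Pickup shots = 12
ES_Editing = 0; EF_Editing = 12
ES_Sound mix = 12; EF_Sound mix = 12+10 = 22
ES_Color grade = max(EF_Principal photography=11, EF_Pickup shots=12, EF_Sound mix=22) = 22; EF_Color grade = 22+8 = 30
Expected project duration μ = 30 weeks. Critical path: Editing → Sound mix → Color grade.

Variance along critical path = 0.111 + 2.778 + 4.000 = 6.889
σ = √6.889 = 2.625 weeks

2.62 weeks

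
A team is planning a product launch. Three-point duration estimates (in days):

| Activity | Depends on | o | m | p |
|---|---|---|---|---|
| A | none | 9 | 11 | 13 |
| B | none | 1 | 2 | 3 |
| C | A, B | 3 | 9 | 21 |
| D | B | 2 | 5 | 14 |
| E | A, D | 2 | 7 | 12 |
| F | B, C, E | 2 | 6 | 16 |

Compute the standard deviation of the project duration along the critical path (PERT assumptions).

3.86 days

te_A = (9 + 4·11 + 13)/6 = 66/6 = 11; σ²_A = ((13−9)/6)² = 0.444
te_B = (1 + 4·2 + 3)/6 = 12/6 = 2; σ²_B = ((3−1)/6)² = 0.111
te_C = (3 + 4·9 + 21)/6 = 60/6 = 10; σ²_C = ((21−3)/6)² = 9.000
te_D = (2 + 4·5 + 14)/6 = 36/6 = 6; σ²_D = ((14−2)/6)² = 4.000
te_E = (2 + 4·7 + 12)/6 = 42/6 = 7; σ²_E = ((12−2)/6)² = 2.778
te_F = (2 + 4·6 + 16)/6 = 42/6 = 7; σ²_F = ((16−2)/6)² = 5.444

Forward pass:
ES_A = 0; EF_A = 11
ES_B = 0; EF_B = 2
ES_C = max(EF_A=11, EF_B=2) = 11; EF_C = 11+10 = 21
ES_D = 2; EF_D = 2+6 = 8
ES_E = max(EF_A=11, EF_D=8) = 11; EF_E = 11+7 = 18
ES_F = max(EF_B=2, EF_C=21, EF_E=18) = 21; EF_F = 21+7 = 28
Expected project duration μ = 28 days. Critical path: A → C → F.

Variance along critical path = 0.444 + 9.000 + 5.444 = 14.889
σ = √14.889 = 3.859 days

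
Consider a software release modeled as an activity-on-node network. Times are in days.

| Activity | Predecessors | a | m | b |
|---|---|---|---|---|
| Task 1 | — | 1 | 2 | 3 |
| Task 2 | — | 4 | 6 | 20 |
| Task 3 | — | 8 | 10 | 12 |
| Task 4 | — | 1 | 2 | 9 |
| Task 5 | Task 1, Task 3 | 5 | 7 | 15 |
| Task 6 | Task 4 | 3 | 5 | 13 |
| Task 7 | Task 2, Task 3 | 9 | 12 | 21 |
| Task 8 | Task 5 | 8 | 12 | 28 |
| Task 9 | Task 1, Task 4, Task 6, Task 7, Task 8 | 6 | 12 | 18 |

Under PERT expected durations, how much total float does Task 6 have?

23 days

te_Task 1 = (1 + 4·2 + 3)/6 = 12/6 = 2
te_Task 2 = (4 + 4·6 + 20)/6 = 48/6 = 8
te_Task 3 = (8 + 4·10 + 12)/6 = 60/6 = 10
te_Task 4 = (1 + 4·2 + 9)/6 = 18/6 = 3
te_Task 5 = (5 + 4·7 + 15)/6 = 48/6 = 8
te_Task 6 = (3 + 4·5 + 13)/6 = 36/6 = 6
te_Task 7 = (9 + 4·12 + 21)/6 = 78/6 = 13
te_Task 8 = (8 + 4·12 + 28)/6 = 84/6 = 14
te_Task 9 = (6 + 4·12 + 18)/6 = 72/6 = 12

Forward pass:
ES_Task 1 = 0; EF_Task 1 = 2
ES_Task 2 = 0; EF_Task 2 = 8
ES_Task 3 = 0; EF_Task 3 = 10
ES_Task 4 = 0; EF_Task 4 = 3
ES_Task 5 = max(EF_Task 1=2, EF_Task 3=10) = 10; EF_Task 5 = 10+8 = 18
ES_Task 6 = 3; EF_Task 6 = 3+6 = 9
ES_Task 7 = max(EF_Task 2=8, EF_Task 3=10) = 10; EF_Task 7 = 10+13 = 23
ES_Task 8 = 18; EF_Task 8 = 18+14 = 32
ES_Task 9 = max(EF_Task 1=2, EF_Task 4=3, EF_Task 6=9, EF_Task 7=23, EF_Task 8=32) = 32; EF_Task 9 = 32+12 = 44
Expected project duration μ = 44 days. Critical path: Task 3 → Task 5 → Task 8 → Task 9.

Backward pass:
LF_Task 9 = 44; LS_Task 9 = 44−12 = 32
LF_Task 8 = LS_Task 9 = 32; LS_Task 8 = 32−14 = 18
LF_Task 7 = LS_Task 9 = 32; LS_Task 7 = 32−13 = 19
LF_Task 6 = LS_Task 9 = 32; LS_Task 6 = 32−6 = 26
LF_Task 5 = LS_Task 8 = 18; LS_Task 5 = 18−8 = 10
LF_Task 4 = min(LS_Task 6=26, LS_Task 9=32) = 26; LS_Task 4 = 26−3 = 23
LF_Task 3 = min(LS_Task 5=10, LS_Task 7=19) = 10; LS_Task 3 = 10−10 = 0
LF_Task 2 = LS_Task 7 = 19; LS_Task 2 = 19−8 = 11
LF_Task 1 = min(LS_Task 5=10, LS_Task 9=32) = 10; LS_Task 1 = 10−2 = 8
Slack_Task 6 = LS_Task 6 − ES_Task 6 = 26 − 3 = 23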